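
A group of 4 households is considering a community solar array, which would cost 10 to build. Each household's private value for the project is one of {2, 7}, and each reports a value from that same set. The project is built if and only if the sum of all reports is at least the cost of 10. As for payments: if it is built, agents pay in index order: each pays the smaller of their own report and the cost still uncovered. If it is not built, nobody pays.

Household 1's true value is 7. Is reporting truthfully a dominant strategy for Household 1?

Consider the case where Household 2 reports 2, Household 3 reports 2 and Household 4 reports 7.
Truthful report 7: project built, pays 7, utility 7 - 7 = 0.
Report 2 instead: project built, pays 2, utility 7 - 2 = 5.
Since 5 > 0, reporting 2 is strictly better here, so truthful reporting is not dominant.

No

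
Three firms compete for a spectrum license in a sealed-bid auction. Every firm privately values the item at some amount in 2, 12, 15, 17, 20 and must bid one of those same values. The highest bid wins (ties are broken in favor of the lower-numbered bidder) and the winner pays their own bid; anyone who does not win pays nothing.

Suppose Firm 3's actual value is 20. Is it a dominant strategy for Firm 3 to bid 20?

No

Consider the case where Firm 1 bids 2 and Firm 2 bids 2.
Truthful bid 20: wins, pays 20, utility 20 - 20 = 0.
Bid 12 instead: wins, pays 12, utility 20 - 12 = 8.
Since 8 > 0, bidding 12 is strictly better here, so truthful bidding is not dominant.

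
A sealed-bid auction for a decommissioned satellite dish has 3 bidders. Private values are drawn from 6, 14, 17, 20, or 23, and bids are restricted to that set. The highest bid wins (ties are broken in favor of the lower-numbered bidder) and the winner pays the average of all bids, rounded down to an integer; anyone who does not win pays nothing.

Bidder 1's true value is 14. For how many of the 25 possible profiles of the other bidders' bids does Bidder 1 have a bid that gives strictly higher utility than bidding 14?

3

Others bid (6, 6): truth gives 6; bid 6 gives 8 > 6. Violating.
Others bid (6, 17): truth gives 0; bid 17 gives 1 > 0. Violating.
Others bid (17, 6): truth gives 0; bid 17 gives 1 > 0. Violating.
Others bid (6, 14): truth gives 3; no alternative beats it.
Others bid (6, 20): truth gives 0; no alternative beats it.
(Checking all 25 profiles: 3 have a profitable deviation, 22 do not.)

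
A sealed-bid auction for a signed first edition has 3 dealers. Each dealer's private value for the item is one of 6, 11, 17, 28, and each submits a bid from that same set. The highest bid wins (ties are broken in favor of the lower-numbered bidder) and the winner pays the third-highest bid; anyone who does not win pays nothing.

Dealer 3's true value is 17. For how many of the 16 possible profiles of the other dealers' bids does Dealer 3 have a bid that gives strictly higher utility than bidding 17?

Others bid (6, 17): truth gives 0; bid 28 gives 11 > 0. Violating.
Others bid (11, 17): truth gives 0; bid 28 gives 6 > 0. Violating.
Others bid (17, 6): truth gives 0; bid 28 gives 11 > 0. Violating.
Others bid (17, 11): truth gives 0; bid 28 gives 6 > 0. Violating.
Others bid (6, 6): truth gives 11; no alternative beats it.
Others bid (6, 11): truth gives 11; no alternative beats it.
(Checking all 16 profiles: 4 have a profitable deviation, 12 do not.)

4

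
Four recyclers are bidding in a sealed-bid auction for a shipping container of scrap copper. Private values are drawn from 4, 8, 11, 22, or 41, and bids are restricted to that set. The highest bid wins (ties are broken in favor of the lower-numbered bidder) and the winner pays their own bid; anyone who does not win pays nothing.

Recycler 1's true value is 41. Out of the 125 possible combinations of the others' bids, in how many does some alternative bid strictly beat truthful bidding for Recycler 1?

Others bid (4, 4, 4): truth gives 0; bid 4 gives 37 > 0. Violating.
Others bid (4, 4, 8): truth gives 0; bid 8 gives 33 > 0. Violating.
Others bid (4, 4, 11): truth gives 0; bid 11 gives 30 > 0. Violating.
Others bid (4, 4, 22): truth gives 0; bid 22 gives 19 > 0. Violating.
Others bid (4, 4, 41): truth gives 0; no alternative beats it.
Others bid (4, 8, 41): truth gives 0; no alternative beats it.
(Checking all 125 profiles: 64 have a profitable deviation, 61 do not.)

64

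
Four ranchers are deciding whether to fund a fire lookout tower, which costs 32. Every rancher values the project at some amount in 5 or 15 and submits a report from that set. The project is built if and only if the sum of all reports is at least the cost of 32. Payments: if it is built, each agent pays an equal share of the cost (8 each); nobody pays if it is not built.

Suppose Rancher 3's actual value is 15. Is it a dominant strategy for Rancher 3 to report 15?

Check each profile of the others' reports and compare truth against every alternative report.
Others report (5, 5, 15): truth gives 7, best alternative gives 0.
Others report (5, 15, 5): truth gives 7, best alternative gives 0.
Others report (15, 5, 5): truth gives 7, best alternative gives 0.
Others report (5, 15, 15): truth gives 7, best alternative gives 7.
Others report (15, 5, 15): truth gives 7, best alternative gives 7.
Others report (15, 15, 5): truth gives 7, best alternative gives 7.
(Remaining 2 profiles checked similarly; truth is weakly best in each.)
In every case the truthful report is at least as good as any alternative, so it is a dominant strategy.

Yes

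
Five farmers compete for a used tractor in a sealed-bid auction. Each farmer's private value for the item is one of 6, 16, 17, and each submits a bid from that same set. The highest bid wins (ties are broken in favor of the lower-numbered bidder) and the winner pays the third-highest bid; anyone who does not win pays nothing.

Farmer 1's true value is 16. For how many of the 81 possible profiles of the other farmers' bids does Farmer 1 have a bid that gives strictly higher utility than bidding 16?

Others bid (6, 6, 6, 17): truth gives 0; bid 17 gives 10 > 0. Violating.
Others bid (6, 6, 17, 6): truth gives 0; bid 17 gives 10 > 0. Violating.
Others bid (6, 17, 6, 6): truth gives 0; bid 17 gives 10 > 0. Violating.
Others bid (17, 6, 6, 6): truth gives 0; bid 17 gives 10 > 0. Violating.
Others bid (6, 6, 6, 6): truth gives 10; no alternative beats it.
Others bid (6, 6, 6, 16): truth gives 10; no alternative beats it.
(Checking all 81 profiles: 4 have a profitable deviation, 77 do not.)

4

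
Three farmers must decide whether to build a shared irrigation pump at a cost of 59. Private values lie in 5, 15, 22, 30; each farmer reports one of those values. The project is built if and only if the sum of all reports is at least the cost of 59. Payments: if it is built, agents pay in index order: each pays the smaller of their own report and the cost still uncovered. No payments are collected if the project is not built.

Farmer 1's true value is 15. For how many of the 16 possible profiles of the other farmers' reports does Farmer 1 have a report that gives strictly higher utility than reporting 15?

1

Others report (30, 30): truth gives 0; report 5 gives 10 > 0. Violating.
Others report (5, 5): truth gives 0; no alternative beats it.
Others report (5, 15): truth gives 0; no alternative beats it.
(Checking all 16 profiles: 1 has a profitable deviation, 15 do not.)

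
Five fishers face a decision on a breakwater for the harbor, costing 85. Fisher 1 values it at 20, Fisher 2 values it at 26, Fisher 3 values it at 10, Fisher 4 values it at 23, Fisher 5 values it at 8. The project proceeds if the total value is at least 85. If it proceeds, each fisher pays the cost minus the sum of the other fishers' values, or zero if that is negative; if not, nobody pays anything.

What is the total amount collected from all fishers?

Total value 87 ≥ cost 85, so it is built.
Fisher 1: others sum to 67; max(0, 85 - 67) = 18.
Fisher 2: others sum to 61; max(0, 85 - 61) = 24.
Fisher 3: others sum to 77; max(0, 85 - 77) = 8.
Fisher 4: others sum to 64; max(0, 85 - 64) = 21.
Fisher 5: others sum to 79; max(0, 85 - 79) = 6.
Total collected = 18 + 24 + 8 + 21 + 6 = 77.

77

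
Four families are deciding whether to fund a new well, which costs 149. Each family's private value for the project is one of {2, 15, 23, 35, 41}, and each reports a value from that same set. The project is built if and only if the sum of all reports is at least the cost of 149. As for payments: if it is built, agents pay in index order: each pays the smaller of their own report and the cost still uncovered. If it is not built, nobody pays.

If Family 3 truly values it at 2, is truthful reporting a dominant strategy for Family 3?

Check each profile of the others' reports and compare truth against every alternative report.
Others report (2, 2, 2): truth gives 0, best alternative gives 0.
Others report (2, 2, 15): truth gives 0, best alternative gives 0.
Others report (2, 2, 23): truth gives 0, best alternative gives 0.
Others report (2, 2, 35): truth gives 0, best alternative gives 0.
Others report (2, 2, 41): truth gives 0, best alternative gives 0.
Others report (2, 15, 2): truth gives 0, best alternative gives 0.
(Remaining 119 profiles checked similarly; truth is weakly best in each.)
In every case the truthful report is at least as good as any alternative, so it is a dominant strategy.

Yes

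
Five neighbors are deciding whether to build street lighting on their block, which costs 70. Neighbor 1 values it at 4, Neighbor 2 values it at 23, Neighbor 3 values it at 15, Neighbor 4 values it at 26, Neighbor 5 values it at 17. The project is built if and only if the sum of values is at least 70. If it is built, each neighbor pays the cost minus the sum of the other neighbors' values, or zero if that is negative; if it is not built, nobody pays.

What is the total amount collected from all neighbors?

21

Total value 85 ≥ cost 70, so it is built.
Neighbor 1: others sum to 81; max(0, 70 - 81) = 0.
Neighbor 2: others sum to 62; max(0, 70 - 62) = 8.
Neighbor 3: others sum to 70; max(0, 70 - 70) = 0.
Neighbor 4: others sum to 59; max(0, 70 - 59) = 11.
Neighbor 5: others sum to 68; max(0, 70 - 68) = 2.
Total collected = 0 + 8 + 0 + 11 + 2 = 21.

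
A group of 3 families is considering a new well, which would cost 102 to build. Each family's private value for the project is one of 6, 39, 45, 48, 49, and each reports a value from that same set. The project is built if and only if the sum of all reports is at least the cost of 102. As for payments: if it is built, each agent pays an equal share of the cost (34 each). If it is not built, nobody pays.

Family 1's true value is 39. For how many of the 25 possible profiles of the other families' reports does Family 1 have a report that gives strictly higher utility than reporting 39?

Others report (6, 48): truth gives 0; report 48 gives 5 > 0. Violating.
Others report (6, 49): truth gives 0; report 48 gives 5 > 0. Violating.
Others report (48, 6): truth gives 0; report 48 gives 5 > 0. Violating.
Others report (49, 6): truth gives 0; report 48 gives 5 > 0. Violating.
Others report (6, 6): truth gives 0; no alternative beats it.
Others report (6, 39): truth gives 0; no alternative beats it.
(Checking all 25 profiles: 4 have a profitable deviation, 21 do not.)

4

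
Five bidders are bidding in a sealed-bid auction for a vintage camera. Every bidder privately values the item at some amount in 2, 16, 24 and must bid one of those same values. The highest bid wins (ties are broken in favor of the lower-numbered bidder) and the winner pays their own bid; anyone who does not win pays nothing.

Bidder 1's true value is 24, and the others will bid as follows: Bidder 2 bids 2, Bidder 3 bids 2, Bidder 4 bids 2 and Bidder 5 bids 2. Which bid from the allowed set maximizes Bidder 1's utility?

Bid 2: wins, pays 2, utility 24 - 2 = 22.
Bid 16: wins, pays 16, utility 24 - 16 = 8.
Bid 24: wins, pays 24, utility 24 - 24 = 0.
The best choice is 2 with utility 22.

2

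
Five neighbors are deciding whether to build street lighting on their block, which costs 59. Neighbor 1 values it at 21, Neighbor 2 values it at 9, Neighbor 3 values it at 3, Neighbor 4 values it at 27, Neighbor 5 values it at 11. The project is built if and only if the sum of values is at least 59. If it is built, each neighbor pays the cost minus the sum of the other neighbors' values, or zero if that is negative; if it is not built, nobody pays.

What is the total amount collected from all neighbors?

Total value 71 ≥ cost 59, so it is built.
Neighbor 1: others sum to 50; max(0, 59 - 50) = 9.
Neighbor 2: others sum to 62; max(0, 59 - 62) = 0.
Neighbor 3: others sum to 68; max(0, 59 - 68) = 0.
Neighbor 4: others sum to 44; max(0, 59 - 44) = 15.
Neighbor 5: others sum to 60; max(0, 59 - 60) = 0.
Total collected = 9 + 0 + 0 + 15 + 0 = 24.

24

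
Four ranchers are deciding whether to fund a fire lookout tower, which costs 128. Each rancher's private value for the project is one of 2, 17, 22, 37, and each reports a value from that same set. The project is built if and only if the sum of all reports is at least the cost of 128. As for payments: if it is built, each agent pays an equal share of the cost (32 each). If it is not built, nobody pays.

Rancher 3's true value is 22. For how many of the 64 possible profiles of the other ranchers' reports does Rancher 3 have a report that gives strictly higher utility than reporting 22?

1

Others report (37, 37, 37): truth gives -10; report 2 gives 0 > -10. Violating.
Others report (2, 2, 2): truth gives 0; no alternative beats it.
Others report (2, 2, 17): truth gives 0; no alternative beats it.
(Checking all 64 profiles: 1 has a profitable deviation, 63 do not.)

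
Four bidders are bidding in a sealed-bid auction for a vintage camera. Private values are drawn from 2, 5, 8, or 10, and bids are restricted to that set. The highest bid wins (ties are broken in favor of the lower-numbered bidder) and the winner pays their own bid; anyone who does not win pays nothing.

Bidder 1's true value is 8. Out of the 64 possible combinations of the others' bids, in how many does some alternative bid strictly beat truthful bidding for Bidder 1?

Others bid (2, 2, 2): truth gives 0; bid 2 gives 6 > 0. Violating.
Others bid (2, 2, 5): truth gives 0; bid 5 gives 3 > 0. Violating.
Others bid (2, 5, 2): truth gives 0; bid 5 gives 3 > 0. Violating.
Others bid (2, 5, 5): truth gives 0; bid 5 gives 3 > 0. Violating.
Others bid (2, 2, 8): truth gives 0; no alternative beats it.
Others bid (2, 2, 10): truth gives 0; no alternative beats it.
(Checking all 64 profiles: 8 have a profitable deviation, 56 do not.)

8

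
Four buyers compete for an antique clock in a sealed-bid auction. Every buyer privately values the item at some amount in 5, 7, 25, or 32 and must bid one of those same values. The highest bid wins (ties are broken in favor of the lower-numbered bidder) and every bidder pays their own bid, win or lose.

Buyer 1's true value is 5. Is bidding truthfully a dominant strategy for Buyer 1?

No

Consider the case where Buyer 2 bids 5, Buyer 3 bids 5 and Buyer 4 bids 7.
Truthful bid 5: loses but pays 5, utility -5.
Bid 7 instead: wins, pays 7, utility 5 - 7 = -2.
Since -2 > -5, bidding 7 is strictly better here, so truthful bidding is not dominant.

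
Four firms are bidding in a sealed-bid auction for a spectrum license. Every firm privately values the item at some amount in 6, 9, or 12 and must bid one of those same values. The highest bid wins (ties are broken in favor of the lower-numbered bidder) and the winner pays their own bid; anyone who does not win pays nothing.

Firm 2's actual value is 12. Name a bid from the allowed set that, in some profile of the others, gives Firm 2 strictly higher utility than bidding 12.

9

Suppose Firm 1 bids 6, Firm 3 bids 6 and Firm 4 bids 6.
Bid 12: wins, pays 12, utility 12 - 12 = 0.
Bid 9: wins, pays 9, utility 12 - 9 = 3.
So bidding 9 beats truth here (3 > 0).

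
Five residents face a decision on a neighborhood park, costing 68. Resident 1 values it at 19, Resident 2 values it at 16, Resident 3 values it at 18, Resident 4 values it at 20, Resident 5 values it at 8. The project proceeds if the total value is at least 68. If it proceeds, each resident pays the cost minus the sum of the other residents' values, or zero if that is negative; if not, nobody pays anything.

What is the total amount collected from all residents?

21

Total value 81 ≥ cost 68, so it is built.
Resident 1: others sum to 62; max(0, 68 - 62) = 6.
Resident 2: others sum to 65; max(0, 68 - 65) = 3.
Resident 3: others sum to 63; max(0, 68 - 63) = 5.
Resident 4: others sum to 61; max(0, 68 - 61) = 7.
Resident 5: others sum to 73; max(0, 68 - 73) = 0.
Total collected = 6 + 3 + 5 + 7 + 0 = 21.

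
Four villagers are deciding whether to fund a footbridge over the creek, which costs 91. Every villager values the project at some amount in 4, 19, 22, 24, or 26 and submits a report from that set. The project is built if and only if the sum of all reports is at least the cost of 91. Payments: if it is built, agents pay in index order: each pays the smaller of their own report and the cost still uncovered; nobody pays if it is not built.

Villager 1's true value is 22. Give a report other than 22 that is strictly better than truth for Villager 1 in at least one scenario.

Suppose Villager 2 reports 22, Villager 3 reports 24 and Villager 4 reports 26.
Report 22: project built, pays 22, utility 22 - 22 = 0.
Report 19: project built, pays 19, utility 22 - 19 = 3.
So reporting 19 beats truth here (3 > 0).

19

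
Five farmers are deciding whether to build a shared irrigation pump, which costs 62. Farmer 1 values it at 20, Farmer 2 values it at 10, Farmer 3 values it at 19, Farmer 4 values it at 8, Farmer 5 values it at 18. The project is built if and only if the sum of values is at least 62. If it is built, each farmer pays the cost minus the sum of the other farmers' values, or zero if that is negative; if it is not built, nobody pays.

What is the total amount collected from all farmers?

18

Total value 75 ≥ cost 62, so it is built.
Farmer 1: others sum to 55; max(0, 62 - 55) = 7.
Farmer 2: others sum to 65; max(0, 62 - 65) = 0.
Farmer 3: others sum to 56; max(0, 62 - 56) = 6.
Farmer 4: others sum to 67; max(0, 62 - 67) = 0.
Farmer 5: others sum to 57; max(0, 62 - 57) = 5.
Total collected = 7 + 0 + 6 + 0 + 5 = 18.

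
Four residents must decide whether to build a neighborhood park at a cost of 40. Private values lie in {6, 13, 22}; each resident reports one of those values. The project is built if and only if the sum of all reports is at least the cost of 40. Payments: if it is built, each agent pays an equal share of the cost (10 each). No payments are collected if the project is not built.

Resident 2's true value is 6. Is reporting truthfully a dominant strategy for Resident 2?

Yes

Check each profile of the others' reports and compare truth against every alternative report.
Others report (6, 13, 13): truth gives 0, best alternative gives -4.
Others report (13, 6, 13): truth gives 0, best alternative gives -4.
Others report (13, 13, 6): truth gives 0, best alternative gives -4.
Others report (6, 6, 22): truth gives -4, best alternative gives -4.
Others report (6, 13, 22): truth gives -4, best alternative gives -4.
Others report (6, 22, 6): truth gives -4, best alternative gives -4.
(Remaining 21 profiles checked similarly; truth is weakly best in each.)
In every case the truthful report is at least as good as any alternative, so it is a dominant strategy.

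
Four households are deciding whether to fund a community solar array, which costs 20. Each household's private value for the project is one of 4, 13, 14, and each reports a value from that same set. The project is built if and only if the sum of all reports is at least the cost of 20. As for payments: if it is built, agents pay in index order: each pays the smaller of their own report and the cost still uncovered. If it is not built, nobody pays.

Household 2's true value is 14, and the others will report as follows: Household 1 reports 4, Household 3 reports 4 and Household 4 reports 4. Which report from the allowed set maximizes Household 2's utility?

Report 4: project not built, utility 0.
Report 13: project built, pays 13, utility 14 - 13 = 1.
Report 14: project built, pays 14, utility 14 - 14 = 0.
The best choice is 13 with utility 1.

13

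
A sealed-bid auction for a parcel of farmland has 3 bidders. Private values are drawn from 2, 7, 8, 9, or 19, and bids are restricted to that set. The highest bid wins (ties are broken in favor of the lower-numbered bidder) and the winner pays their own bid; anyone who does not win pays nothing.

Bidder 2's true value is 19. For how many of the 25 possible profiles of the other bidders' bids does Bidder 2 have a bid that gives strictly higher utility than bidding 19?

Others bid (2, 2): truth gives 0; bid 7 gives 12 > 0. Violating.
Others bid (2, 7): truth gives 0; bid 7 gives 12 > 0. Violating.
Others bid (2, 8): truth gives 0; bid 8 gives 11 > 0. Violating.
Others bid (2, 9): truth gives 0; bid 9 gives 10 > 0. Violating.
Others bid (2, 19): truth gives 0; no alternative beats it.
Others bid (7, 19): truth gives 0; no alternative beats it.
(Checking all 25 profiles: 12 have a profitable deviation, 13 do not.)

12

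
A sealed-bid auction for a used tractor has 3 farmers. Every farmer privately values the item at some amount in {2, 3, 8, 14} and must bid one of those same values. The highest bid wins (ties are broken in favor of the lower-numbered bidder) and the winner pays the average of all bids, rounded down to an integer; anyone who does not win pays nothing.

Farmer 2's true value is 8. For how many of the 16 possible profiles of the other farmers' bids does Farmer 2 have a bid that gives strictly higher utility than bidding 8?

Others bid (2, 2): truth gives 4; bid 3 gives 6 > 4. Violating.
Others bid (2, 3): truth gives 4; bid 3 gives 6 > 4. Violating.
Others bid (2, 8): truth gives 2; no alternative beats it.
Others bid (2, 14): truth gives 0; no alternative beats it.
(Checking all 16 profiles: 2 have a profitable deviation, 14 do not.)

2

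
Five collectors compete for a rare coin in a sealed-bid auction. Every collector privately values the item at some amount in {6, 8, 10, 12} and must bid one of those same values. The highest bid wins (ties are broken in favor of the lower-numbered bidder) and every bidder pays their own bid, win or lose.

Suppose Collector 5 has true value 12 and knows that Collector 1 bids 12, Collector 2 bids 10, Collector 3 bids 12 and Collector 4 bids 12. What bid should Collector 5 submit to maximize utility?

Bid 6: loses but pays 6, utility -6.
Bid 8: loses but pays 8, utility -8.
Bid 10: loses but pays 10, utility -10.
Bid 12: loses but pays 12, utility -12.
The best choice is 6 with utility -6.

6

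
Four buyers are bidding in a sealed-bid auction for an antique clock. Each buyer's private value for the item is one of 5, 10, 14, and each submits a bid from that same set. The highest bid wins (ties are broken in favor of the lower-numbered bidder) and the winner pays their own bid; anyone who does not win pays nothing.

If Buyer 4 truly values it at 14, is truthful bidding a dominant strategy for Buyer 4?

Consider the case where Buyer 1 bids 5, Buyer 2 bids 5 and Buyer 3 bids 5.
Truthful bid 14: wins, pays 14, utility 14 - 14 = 0.
Bid 10 instead: wins, pays 10, utility 14 - 10 = 4.
Since 4 > 0, bidding 10 is strictly better here, so truthful bidding is not dominant.

No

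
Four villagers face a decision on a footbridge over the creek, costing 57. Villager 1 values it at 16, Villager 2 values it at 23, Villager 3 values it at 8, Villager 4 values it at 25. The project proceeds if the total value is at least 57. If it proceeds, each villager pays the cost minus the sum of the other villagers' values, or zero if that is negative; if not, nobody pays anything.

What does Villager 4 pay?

Total value 72 ≥ cost 57, so the project is built.
The other villagers' values sum to 47.
Cost minus that sum is 57 - 47 = 10.

10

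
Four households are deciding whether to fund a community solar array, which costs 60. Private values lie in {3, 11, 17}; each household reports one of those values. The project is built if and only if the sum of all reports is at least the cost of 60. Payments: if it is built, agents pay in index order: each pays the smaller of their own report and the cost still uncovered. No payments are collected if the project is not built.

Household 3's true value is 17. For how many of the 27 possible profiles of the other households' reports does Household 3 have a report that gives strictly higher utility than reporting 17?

Others report (17, 17, 17): truth gives 0; report 11 gives 6 > 0. Violating.
Others report (3, 3, 3): truth gives 0; no alternative beats it.
Others report (3, 3, 11): truth gives 0; no alternative beats it.
(Checking all 27 profiles: 1 has a profitable deviation, 26 do not.)

1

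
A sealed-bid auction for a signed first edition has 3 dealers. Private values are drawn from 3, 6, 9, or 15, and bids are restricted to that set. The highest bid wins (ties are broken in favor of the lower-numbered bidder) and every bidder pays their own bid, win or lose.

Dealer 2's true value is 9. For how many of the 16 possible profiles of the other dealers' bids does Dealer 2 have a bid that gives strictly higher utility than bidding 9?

12

Others bid (3, 3): truth gives 0; bid 6 gives 3 > 0. Violating.
Others bid (3, 6): truth gives 0; bid 6 gives 3 > 0. Violating.
Others bid (3, 15): truth gives -9; bid 3 gives -3 > -9. Violating.
Others bid (6, 15): truth gives -9; bid 3 gives -3 > -9. Violating.
Others bid (3, 9): truth gives 0; no alternative beats it.
Others bid (6, 3): truth gives 0; no alternative beats it.
(Checking all 16 profiles: 12 have a profitable deviation, 4 do not.)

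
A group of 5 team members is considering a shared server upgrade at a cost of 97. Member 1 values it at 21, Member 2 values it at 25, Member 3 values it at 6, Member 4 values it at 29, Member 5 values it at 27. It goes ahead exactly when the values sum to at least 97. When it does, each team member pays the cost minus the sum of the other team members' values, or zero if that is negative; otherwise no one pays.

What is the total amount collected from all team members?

Total value 108 ≥ cost 97, so it is built.
Member 1: others sum to 87; max(0, 97 - 87) = 10.
Member 2: others sum to 83; max(0, 97 - 83) = 14.
Member 3: others sum to 102; max(0, 97 - 102) = 0.
Member 4: others sum to 79; max(0, 97 - 79) = 18.
Member 5: others sum to 81; max(0, 97 - 81) = 16.
Total collected = 10 + 14 + 0 + 18 + 16 = 58.

58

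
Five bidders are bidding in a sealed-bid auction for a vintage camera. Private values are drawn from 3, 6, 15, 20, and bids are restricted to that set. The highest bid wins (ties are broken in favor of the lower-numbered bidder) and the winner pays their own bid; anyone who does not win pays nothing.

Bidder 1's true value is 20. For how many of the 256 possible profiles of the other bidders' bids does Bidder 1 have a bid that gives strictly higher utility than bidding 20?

81

Others bid (3, 3, 3, 3): truth gives 0; bid 3 gives 17 > 0. Violating.
Others bid (3, 3, 3, 6): truth gives 0; bid 6 gives 14 > 0. Violating.
Others bid (3, 3, 3, 15): truth gives 0; bid 15 gives 5 > 0. Violating.
Others bid (3, 3, 6, 3): truth gives 0; bid 6 gives 14 > 0. Violating.
Others bid (3, 3, 3, 20): truth gives 0; no alternative beats it.
Others bid (3, 3, 6, 20): truth gives 0; no alternative beats it.
(Checking all 256 profiles: 81 have a profitable deviation, 175 do not.)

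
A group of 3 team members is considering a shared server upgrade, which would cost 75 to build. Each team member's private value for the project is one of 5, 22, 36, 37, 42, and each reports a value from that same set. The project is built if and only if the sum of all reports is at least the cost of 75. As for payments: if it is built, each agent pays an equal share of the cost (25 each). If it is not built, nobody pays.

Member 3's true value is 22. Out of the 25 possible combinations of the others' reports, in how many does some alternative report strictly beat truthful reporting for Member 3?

Others report (22, 36): truth gives -3; report 5 gives 0 > -3. Violating.
Others report (22, 37): truth gives -3; report 5 gives 0 > -3. Violating.
Others report (22, 42): truth gives -3; report 5 gives 0 > -3. Violating.
Others report (36, 22): truth gives -3; report 5 gives 0 > -3. Violating.
Others report (5, 5): truth gives 0; no alternative beats it.
Others report (5, 22): truth gives 0; no alternative beats it.
(Checking all 25 profiles: 6 have a profitable deviation, 19 do not.)

6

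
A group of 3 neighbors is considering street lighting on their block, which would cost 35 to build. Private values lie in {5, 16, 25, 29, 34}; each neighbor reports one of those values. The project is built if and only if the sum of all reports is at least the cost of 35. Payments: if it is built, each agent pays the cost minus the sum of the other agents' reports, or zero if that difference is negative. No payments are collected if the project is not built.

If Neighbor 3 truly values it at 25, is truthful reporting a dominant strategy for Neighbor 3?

Check each profile of the others' reports and compare truth against every alternative report.
Others report (5, 34): truth gives 25, best alternative gives 25.
Others report (16, 25): truth gives 25, best alternative gives 25.
Others report (16, 29): truth gives 25, best alternative gives 25.
Others report (16, 34): truth gives 25, best alternative gives 25.
Others report (25, 16): truth gives 25, best alternative gives 25.
Others report (25, 25): truth gives 25, best alternative gives 25.
(Remaining 19 profiles checked similarly; truth is weakly best in each.)
In every case the truthful report is at least as good as any alternative, so it is a dominant strategy.

Yes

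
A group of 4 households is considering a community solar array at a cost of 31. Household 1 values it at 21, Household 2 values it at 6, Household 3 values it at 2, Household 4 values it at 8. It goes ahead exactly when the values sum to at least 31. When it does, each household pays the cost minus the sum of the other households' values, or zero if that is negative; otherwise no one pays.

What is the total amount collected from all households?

Total value 37 ≥ cost 31, so it is built.
Household 1: others sum to 16; max(0, 31 - 16) = 15.
Household 2: others sum to 31; max(0, 31 - 31) = 0.
Household 3: others sum to 35; max(0, 31 - 35) = 0.
Household 4: others sum to 29; max(0, 31 - 29) = 2.
Total collected = 15 + 0 + 0 + 2 = 17.

17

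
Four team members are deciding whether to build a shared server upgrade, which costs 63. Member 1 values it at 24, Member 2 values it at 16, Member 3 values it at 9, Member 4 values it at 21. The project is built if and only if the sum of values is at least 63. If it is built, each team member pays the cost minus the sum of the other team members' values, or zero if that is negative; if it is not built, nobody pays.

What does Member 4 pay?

14

Total value 70 ≥ cost 63, so the project is built.
The other team members' values sum to 49.
Cost minus that sum is 63 - 49 = 14.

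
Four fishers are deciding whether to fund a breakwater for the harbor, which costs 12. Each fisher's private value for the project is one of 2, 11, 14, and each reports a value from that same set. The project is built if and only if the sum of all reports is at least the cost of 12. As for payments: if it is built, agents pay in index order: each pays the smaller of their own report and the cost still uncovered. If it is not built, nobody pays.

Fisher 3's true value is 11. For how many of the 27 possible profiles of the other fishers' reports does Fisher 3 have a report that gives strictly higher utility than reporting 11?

Others report (2, 2, 11): truth gives 3; report 2 gives 9 > 3. Violating.
Others report (2, 2, 14): truth gives 3; report 2 gives 9 > 3. Violating.
Others report (2, 2, 2): truth gives 3; no alternative beats it.
Others report (2, 11, 2): truth gives 11; no alternative beats it.
(Checking all 27 profiles: 2 have a profitable deviation, 25 do not.)

2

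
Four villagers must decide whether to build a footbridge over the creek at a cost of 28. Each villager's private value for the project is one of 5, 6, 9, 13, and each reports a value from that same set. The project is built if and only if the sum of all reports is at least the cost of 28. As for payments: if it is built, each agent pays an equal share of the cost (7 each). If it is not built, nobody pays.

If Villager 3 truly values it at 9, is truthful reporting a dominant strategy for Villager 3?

No

Consider the case where Villager 1 reports 5, Villager 2 reports 5 and Villager 4 reports 5.
Truthful report 9: project not built, utility 0.
Report 13 instead: project built, pays 7, utility 9 - 7 = 2.
Since 2 > 0, reporting 13 is strictly better here, so truthful reporting is not dominant.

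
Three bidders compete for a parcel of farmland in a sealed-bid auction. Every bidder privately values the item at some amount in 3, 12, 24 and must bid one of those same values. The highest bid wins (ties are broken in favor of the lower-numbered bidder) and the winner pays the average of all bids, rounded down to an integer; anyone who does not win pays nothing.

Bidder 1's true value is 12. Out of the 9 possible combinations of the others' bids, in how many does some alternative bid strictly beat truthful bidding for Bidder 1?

1

Others bid (3, 3): truth gives 6; bid 3 gives 9 > 6. Violating.
Others bid (3, 12): truth gives 3; no alternative beats it.
Others bid (3, 24): truth gives 0; no alternative beats it.
(Checking all 9 profiles: 1 has a profitable deviation, 8 do not.)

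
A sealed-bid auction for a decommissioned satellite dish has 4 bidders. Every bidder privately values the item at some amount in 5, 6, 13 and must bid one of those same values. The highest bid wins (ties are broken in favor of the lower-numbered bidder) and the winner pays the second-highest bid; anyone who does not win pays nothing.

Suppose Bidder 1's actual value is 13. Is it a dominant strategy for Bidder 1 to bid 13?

Yes

Check each profile of the others' bids and compare truth against every alternative bid.
Others bid (5, 5, 5): truth gives 8, best alternative gives 8.
Others bid (5, 5, 6): truth gives 7, best alternative gives 7.
Others bid (5, 6, 5): truth gives 7, best alternative gives 7.
Others bid (5, 6, 6): truth gives 7, best alternative gives 7.
Others bid (6, 5, 5): truth gives 7, best alternative gives 7.
Others bid (6, 5, 6): truth gives 7, best alternative gives 7.
(Remaining 21 profiles checked similarly; truth is weakly best in each.)
In every case the truthful bid is at least as good as any alternative, so it is a dominant strategy.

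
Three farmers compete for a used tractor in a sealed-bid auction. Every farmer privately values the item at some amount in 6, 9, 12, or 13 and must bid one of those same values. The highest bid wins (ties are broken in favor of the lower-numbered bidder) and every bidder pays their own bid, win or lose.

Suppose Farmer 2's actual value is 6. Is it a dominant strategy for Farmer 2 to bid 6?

Consider the case where Farmer 1 bids 6 and Farmer 3 bids 6.
Truthful bid 6: loses but pays 6, utility -6.
Bid 9 instead: wins, pays 9, utility 6 - 9 = -3.
Since -3 > -6, bidding 9 is strictly better here, so truthful bidding is not dominant.

No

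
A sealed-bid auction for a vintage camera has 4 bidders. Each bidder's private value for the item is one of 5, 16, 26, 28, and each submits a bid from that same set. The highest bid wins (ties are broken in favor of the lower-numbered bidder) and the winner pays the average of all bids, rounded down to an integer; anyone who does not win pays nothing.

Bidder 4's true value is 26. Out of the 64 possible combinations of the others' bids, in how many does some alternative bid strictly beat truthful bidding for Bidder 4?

19

Others bid (5, 5, 5): truth gives 16; bid 16 gives 19 > 16. Violating.
Others bid (5, 5, 26): truth gives 0; bid 28 gives 10 > 0. Violating.
Others bid (5, 16, 26): truth gives 0; bid 28 gives 8 > 0. Violating.
Others bid (5, 26, 5): truth gives 0; bid 28 gives 10 > 0. Violating.
Others bid (5, 5, 16): truth gives 13; no alternative beats it.
Others bid (5, 5, 28): truth gives 0; no alternative beats it.
(Checking all 64 profiles: 19 have a profitable deviation, 45 do not.)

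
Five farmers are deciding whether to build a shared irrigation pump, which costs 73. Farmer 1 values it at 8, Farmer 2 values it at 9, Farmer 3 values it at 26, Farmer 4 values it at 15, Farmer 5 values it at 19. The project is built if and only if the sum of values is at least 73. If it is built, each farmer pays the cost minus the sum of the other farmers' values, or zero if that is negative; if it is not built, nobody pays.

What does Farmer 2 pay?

5

Total value 77 ≥ cost 73, so the project is built.
The other farmers' values sum to 68.
Cost minus that sum is 73 - 68 = 5.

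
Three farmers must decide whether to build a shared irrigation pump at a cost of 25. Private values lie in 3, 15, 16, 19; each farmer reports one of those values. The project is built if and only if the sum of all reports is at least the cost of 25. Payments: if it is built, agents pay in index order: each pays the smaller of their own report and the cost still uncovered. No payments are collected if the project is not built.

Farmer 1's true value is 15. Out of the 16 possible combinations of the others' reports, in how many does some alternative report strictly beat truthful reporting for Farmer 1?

11

Others report (3, 19): truth gives 0; report 3 gives 12 > 0. Violating.
Others report (15, 15): truth gives 0; report 3 gives 12 > 0. Violating.
Others report (15, 16): truth gives 0; report 3 gives 12 > 0. Violating.
Others report (15, 19): truth gives 0; report 3 gives 12 > 0. Violating.
Others report (3, 3): truth gives 0; no alternative beats it.
Others report (3, 15): truth gives 0; no alternative beats it.
(Checking all 16 profiles: 11 have a profitable deviation, 5 do not.)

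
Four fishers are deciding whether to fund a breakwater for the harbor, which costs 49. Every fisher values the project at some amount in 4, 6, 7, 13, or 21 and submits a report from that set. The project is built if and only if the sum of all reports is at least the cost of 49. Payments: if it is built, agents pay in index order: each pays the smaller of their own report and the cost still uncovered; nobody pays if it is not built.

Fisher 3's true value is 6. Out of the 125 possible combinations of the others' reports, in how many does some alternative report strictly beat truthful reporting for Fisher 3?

16

Others report (4, 21, 21): truth gives 0; report 4 gives 2 > 0. Violating.
Others report (6, 21, 21): truth gives 0; report 4 gives 2 > 0. Violating.
Others report (7, 21, 21): truth gives 0; report 4 gives 2 > 0. Violating.
Others report (13, 13, 21): truth gives 0; report 4 gives 2 > 0. Violating.
Others report (4, 4, 4): truth gives 0; no alternative beats it.
Others report (4, 4, 6): truth gives 0; no alternative beats it.
(Checking all 125 profiles: 16 have a profitable deviation, 109 do not.)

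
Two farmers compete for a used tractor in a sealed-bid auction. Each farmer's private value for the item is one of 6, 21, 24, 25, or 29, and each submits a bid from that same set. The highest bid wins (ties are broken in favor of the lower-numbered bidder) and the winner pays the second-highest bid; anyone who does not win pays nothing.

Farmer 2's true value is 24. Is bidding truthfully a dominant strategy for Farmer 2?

Yes

Check each profile of the others' bids and compare truth against every alternative bid.
Others bid (6): truth gives 18, best alternative gives 18.
Others bid (21): truth gives 3, best alternative gives 3.
Others bid (24): truth gives 0, best alternative gives 0.
Others bid (25): truth gives 0, best alternative gives 0.
Others bid (29): truth gives 0, best alternative gives 0.
In every case the truthful bid is at least as good as any alternative, so it is a dominant strategy.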